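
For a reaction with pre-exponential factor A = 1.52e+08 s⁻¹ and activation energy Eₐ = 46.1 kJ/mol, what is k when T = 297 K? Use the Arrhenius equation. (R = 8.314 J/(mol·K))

1.19e+00 s⁻¹

Step 1: Use the Arrhenius equation: k = A × exp(-Eₐ/RT)
Step 2: Convert Eₐ to J/mol: 46.1 kJ/mol = 46100 J/mol
Step 3: Calculate the exponent: -Eₐ/(RT) = -46100/(8.314 × 297) = -18.66958
Step 4: k = 1.52e+08 × exp(-18.66958)
Step 5: k = 1.52e+08 × 7.79659e-09 = 1.1851e+00 s⁻¹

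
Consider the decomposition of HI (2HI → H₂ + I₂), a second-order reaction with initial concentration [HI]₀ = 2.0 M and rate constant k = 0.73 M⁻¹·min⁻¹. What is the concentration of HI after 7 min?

0.1783 M

Step 1: For a second-order reaction: 1/[HI] = 1/[HI]₀ + kt
Step 2: 1/[HI] = 1/2.0 + 0.73 × 7
Step 3: 1/[HI] = 0.5 + 5.11 = 5.61
Step 4: [HI] = 1/5.61 = 0.1783 M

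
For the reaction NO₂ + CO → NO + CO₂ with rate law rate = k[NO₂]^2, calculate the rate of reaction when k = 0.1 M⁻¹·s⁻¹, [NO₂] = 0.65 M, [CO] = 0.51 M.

0.04225 M/s

Step 1: The rate law is rate = k[NO₂]^2
Step 2: Note that the rate does not depend on [CO] (zero order in CO).
Step 3: rate = 0.1 × (0.65)^2 = 0.04225 M/s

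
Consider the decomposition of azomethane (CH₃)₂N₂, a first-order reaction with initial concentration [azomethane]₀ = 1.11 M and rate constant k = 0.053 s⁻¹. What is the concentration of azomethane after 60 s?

0.04616 M

Step 1: For a first-order reaction: [azomethane] = [azomethane]₀ × e^(-kt)
Step 2: [azomethane] = 1.11 × e^(-0.053 × 60)
Step 3: [azomethane] = 1.11 × e^(-3.18)
Step 4: [azomethane] = 1.11 × 0.0415857 = 0.04616 M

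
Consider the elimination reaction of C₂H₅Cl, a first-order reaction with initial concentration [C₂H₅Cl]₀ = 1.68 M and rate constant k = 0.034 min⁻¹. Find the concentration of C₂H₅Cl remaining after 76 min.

0.1268 M

Step 1: For a first-order reaction: [C₂H₅Cl] = [C₂H₅Cl]₀ × e^(-kt)
Step 2: [C₂H₅Cl] = 1.68 × e^(-0.034 × 76)
Step 3: [C₂H₅Cl] = 1.68 × e^(-2.584)
Step 4: [C₂H₅Cl] = 1.68 × 0.0754715 = 0.1268 M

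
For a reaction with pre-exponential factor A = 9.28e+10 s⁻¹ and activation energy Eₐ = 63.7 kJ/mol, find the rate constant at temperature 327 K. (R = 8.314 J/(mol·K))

6.19e+00 s⁻¹

Step 1: Use the Arrhenius equation: k = A × exp(-Eₐ/RT)
Step 2: Convert Eₐ to J/mol: 63.7 kJ/mol = 63700 J/mol
Step 3: Calculate the exponent: -Eₐ/(RT) = -63700/(8.314 × 327) = -23.43051
Step 4: k = 9.28e+10 × exp(-23.43051)
Step 5: k = 9.28e+10 × 6.67204e-11 = 6.1917e+00 s⁻¹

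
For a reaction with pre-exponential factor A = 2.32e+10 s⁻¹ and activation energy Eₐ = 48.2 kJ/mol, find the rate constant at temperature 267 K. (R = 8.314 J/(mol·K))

8.62e+00 s⁻¹

Step 1: Use the Arrhenius equation: k = A × exp(-Eₐ/RT)
Step 2: Convert Eₐ to J/mol: 48.2 kJ/mol = 48200 J/mol
Step 3: Calculate the exponent: -Eₐ/(RT) = -48200/(8.314 × 267) = -21.71330
Step 4: k = 2.32e+10 × exp(-21.71330)
Step 5: k = 2.32e+10 × 3.71564e-10 = 8.6203e+00 s⁻¹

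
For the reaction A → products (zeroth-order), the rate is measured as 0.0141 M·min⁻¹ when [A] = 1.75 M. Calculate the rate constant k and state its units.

0.0141 M·min⁻¹

Step 1: For a zeroth-order reaction, rate = k (independent of concentration).
Step 2: k = rate = 0.0141 M·min⁻¹.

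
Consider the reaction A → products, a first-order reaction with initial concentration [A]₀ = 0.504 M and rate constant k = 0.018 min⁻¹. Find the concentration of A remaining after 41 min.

0.2409 M

Step 1: For a first-order reaction: [A] = [A]₀ × e^(-kt)
Step 2: [A] = 0.504 × e^(-0.018 × 41)
Step 3: [A] = 0.504 × e^(-0.738)
Step 4: [A] = 0.504 × 0.478069 = 0.2409 M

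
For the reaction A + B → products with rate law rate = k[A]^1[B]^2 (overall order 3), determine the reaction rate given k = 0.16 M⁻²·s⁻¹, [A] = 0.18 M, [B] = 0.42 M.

0.00508 M/s

Step 1: The rate law is rate = k[A]^1[B]^2, overall order = 1+2 = 3
Step 2: Substitute values: rate = 0.16 × (0.18)^1 × (0.42)^2
Step 3: rate = 0.16 × 0.18 × 0.1764 = 0.00508032 M/s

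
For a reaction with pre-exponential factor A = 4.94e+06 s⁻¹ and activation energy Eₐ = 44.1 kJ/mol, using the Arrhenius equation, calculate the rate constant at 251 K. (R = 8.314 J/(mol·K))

3.28e-03 s⁻¹

Step 1: Use the Arrhenius equation: k = A × exp(-Eₐ/RT)
Step 2: Convert Eₐ to J/mol: 44.1 kJ/mol = 44100 J/mol
Step 3: Calculate the exponent: -Eₐ/(RT) = -44100/(8.314 × 251) = -21.13269
Step 4: k = 4.94e+06 × exp(-21.13269)
Step 5: k = 4.94e+06 × 6.64033e-10 = 3.2803e-03 s⁻¹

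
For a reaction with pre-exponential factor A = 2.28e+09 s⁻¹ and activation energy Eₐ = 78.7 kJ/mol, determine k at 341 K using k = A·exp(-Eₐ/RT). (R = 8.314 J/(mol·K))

2.01e-03 s⁻¹

Step 1: Use the Arrhenius equation: k = A × exp(-Eₐ/RT)
Step 2: Convert Eₐ to J/mol: 78.7 kJ/mol = 78700 J/mol
Step 3: Calculate the exponent: -Eₐ/(RT) = -78700/(8.314 × 341) = -27.75942
Step 4: k = 2.28e+09 × exp(-27.75942)
Step 5: k = 2.28e+09 × 8.79502e-13 = 2.0053e-03 s⁻¹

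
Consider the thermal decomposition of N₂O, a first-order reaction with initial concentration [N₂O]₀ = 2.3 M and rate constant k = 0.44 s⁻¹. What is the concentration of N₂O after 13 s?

0.007543 M

Step 1: For a first-order reaction: [N₂O] = [N₂O]₀ × e^(-kt)
Step 2: [N₂O] = 2.3 × e^(-0.44 × 13)
Step 3: [N₂O] = 2.3 × e^(-5.72)
Step 4: [N₂O] = 2.3 × 0.00327971 = 0.007543 M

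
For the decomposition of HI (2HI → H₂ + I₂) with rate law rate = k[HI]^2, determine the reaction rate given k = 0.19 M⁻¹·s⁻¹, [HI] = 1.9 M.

0.6859 M/s

Step 1: Identify the rate law: rate = k[HI]^2
Step 2: Substitute values: rate = 0.19 × (1.9)^2
Step 3: Calculate: rate = 0.19 × 3.61 = 0.6859 M/s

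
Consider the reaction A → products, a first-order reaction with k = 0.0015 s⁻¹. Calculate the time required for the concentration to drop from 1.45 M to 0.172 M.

1421 s

Step 1: For first-order: t = ln([A]₀/[A])/k
Step 2: t = ln(1.45/0.172)/0.0015
Step 3: t = ln(8.43)/0.0015
Step 4: t = 2.132/0.0015 = 1421 s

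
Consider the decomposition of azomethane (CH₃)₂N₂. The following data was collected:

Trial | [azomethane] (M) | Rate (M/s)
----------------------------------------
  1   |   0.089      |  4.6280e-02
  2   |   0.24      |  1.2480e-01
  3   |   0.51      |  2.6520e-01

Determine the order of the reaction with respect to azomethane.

first order (1)

Step 1: Compare trials to find order n where rate₂/rate₁ = ([azomethane]₂/[azomethane]₁)^n
Step 2: rate₂/rate₁ = 1.2480e-01/4.6280e-02 = 2.697
Step 3: [azomethane]₂/[azomethane]₁ = 0.24/0.089 = 2.697
Step 4: n = ln(2.697)/ln(2.697) = 1.00 ≈ 1
Step 5: The reaction is first order in azomethane.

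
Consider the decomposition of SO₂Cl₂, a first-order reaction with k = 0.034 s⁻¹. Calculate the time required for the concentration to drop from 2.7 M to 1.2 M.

23.85 s

Step 1: For first-order: t = ln([SO₂Cl₂]₀/[SO₂Cl₂])/k
Step 2: t = ln(2.7/1.2)/0.034
Step 3: t = ln(2.25)/0.034
Step 4: t = 0.8109/0.034 = 23.85 s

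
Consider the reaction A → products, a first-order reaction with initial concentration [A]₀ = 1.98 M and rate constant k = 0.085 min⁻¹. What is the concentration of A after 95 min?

0.0006162 M

Step 1: For a first-order reaction: [A] = [A]₀ × e^(-kt)
Step 2: [A] = 1.98 × e^(-0.085 × 95)
Step 3: [A] = 1.98 × e^(-8.075)
Step 4: [A] = 1.98 × 0.000311223 = 0.0006162 M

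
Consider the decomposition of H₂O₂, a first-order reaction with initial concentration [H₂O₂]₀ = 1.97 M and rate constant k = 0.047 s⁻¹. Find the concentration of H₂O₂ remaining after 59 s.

0.1231 M

Step 1: For a first-order reaction: [H₂O₂] = [H₂O₂]₀ × e^(-kt)
Step 2: [H₂O₂] = 1.97 × e^(-0.047 × 59)
Step 3: [H₂O₂] = 1.97 × e^(-2.773)
Step 4: [H₂O₂] = 1.97 × 0.0624743 = 0.1231 M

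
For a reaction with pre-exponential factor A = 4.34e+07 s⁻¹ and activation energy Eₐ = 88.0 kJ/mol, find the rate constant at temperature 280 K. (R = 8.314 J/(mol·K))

1.66e-09 s⁻¹

Step 1: Use the Arrhenius equation: k = A × exp(-Eₐ/RT)
Step 2: Convert Eₐ to J/mol: 88.0 kJ/mol = 88000 J/mol
Step 3: Calculate the exponent: -Eₐ/(RT) = -88000/(8.314 × 280) = -37.80199
Step 4: k = 4.34e+07 × exp(-37.80199)
Step 5: k = 4.34e+07 × 3.82652e-17 = 1.6607e-09 s⁻¹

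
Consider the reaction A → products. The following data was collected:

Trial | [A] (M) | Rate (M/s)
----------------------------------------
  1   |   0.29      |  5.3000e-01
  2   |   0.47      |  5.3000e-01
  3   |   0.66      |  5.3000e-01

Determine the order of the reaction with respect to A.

zeroth order (0)

Step 1: Compare trials - when concentration changes, rate stays constant.
Step 2: rate₂/rate₁ = 5.3000e-01/5.3000e-01 = 1
Step 3: [A]₂/[A]₁ = 0.47/0.29 = 1.621
Step 4: Since rate ratio ≈ (conc ratio)^0, the reaction is zeroth order.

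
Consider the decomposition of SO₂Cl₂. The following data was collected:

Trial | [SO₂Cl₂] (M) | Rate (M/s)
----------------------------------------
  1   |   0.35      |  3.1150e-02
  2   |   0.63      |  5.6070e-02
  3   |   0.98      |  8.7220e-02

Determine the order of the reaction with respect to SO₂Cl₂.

first order (1)

Step 1: Compare trials to find order n where rate₂/rate₁ = ([SO₂Cl₂]₂/[SO₂Cl₂]₁)^n
Step 2: rate₂/rate₁ = 5.6070e-02/3.1150e-02 = 1.8
Step 3: [SO₂Cl₂]₂/[SO₂Cl₂]₁ = 0.63/0.35 = 1.8
Step 4: n = ln(1.8)/ln(1.8) = 1.00 ≈ 1
Step 5: The reaction is first order in SO₂Cl₂.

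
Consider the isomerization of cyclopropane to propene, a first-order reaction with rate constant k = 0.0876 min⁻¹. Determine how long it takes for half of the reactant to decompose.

7.913 min

Step 1: For a first-order reaction, t₁/₂ = ln(2)/k
Step 2: t₁/₂ = ln(2)/0.0876
Step 3: t₁/₂ = 0.6931/0.0876 = 7.913 min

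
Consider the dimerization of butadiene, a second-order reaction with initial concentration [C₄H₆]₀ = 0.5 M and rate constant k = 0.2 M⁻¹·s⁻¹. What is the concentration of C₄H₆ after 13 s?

0.2174 M

Step 1: For a second-order reaction: 1/[C₄H₆] = 1/[C₄H₆]₀ + kt
Step 2: 1/[C₄H₆] = 1/0.5 + 0.2 × 13
Step 3: 1/[C₄H₆] = 2 + 2.6 = 4.6
Step 4: [C₄H₆] = 1/4.6 = 0.2174 M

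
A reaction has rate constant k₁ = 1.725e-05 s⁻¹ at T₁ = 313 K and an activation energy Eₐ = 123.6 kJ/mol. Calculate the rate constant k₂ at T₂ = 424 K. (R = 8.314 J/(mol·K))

4.334e+00 s⁻¹

Step 1: Use the two-temperature Arrhenius form: ln(k₂/k₁) = -Eₐ/R × (1/T₂ - 1/T₁)
Step 2: Convert Eₐ to J/mol: 123.6 kJ/mol = 123600 J/mol
Step 3: 1/T₂ - 1/T₁ = 1/424 - 1/313 = -8.363976e-04 K⁻¹
Step 4: ln(k₂/k₁) = -123600/8.314 × -8.363976e-04 = 12.43430
Step 5: k₂ = k₁ × exp(12.43430) = 1.725e-05 × 2.51274e+05 = 4.334e+00 s⁻¹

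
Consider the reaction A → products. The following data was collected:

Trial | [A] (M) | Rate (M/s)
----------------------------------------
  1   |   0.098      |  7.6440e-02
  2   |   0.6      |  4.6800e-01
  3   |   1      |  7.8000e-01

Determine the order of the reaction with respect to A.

first order (1)

Step 1: Compare trials to find order n where rate₂/rate₁ = ([A]₂/[A]₁)^n
Step 2: rate₂/rate₁ = 4.6800e-01/7.6440e-02 = 6.122
Step 3: [A]₂/[A]₁ = 0.6/0.098 = 6.122
Step 4: n = ln(6.122)/ln(6.122) = 1.00 ≈ 1
Step 5: The reaction is first order in A.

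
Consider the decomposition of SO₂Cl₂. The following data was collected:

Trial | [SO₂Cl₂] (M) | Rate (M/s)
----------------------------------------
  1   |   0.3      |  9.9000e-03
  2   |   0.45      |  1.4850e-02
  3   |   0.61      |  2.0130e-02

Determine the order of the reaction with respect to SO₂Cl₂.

first order (1)

Step 1: Compare trials to find order n where rate₂/rate₁ = ([SO₂Cl₂]₂/[SO₂Cl₂]₁)^n
Step 2: rate₂/rate₁ = 1.4850e-02/9.9000e-03 = 1.5
Step 3: [SO₂Cl₂]₂/[SO₂Cl₂]₁ = 0.45/0.3 = 1.5
Step 4: n = ln(1.5)/ln(1.5) = 1.00 ≈ 1
Step 5: The reaction is first order in SO₂Cl₂.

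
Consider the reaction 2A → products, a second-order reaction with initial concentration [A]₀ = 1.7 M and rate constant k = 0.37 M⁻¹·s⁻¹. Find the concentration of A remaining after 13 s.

0.1852 M

Step 1: For a second-order reaction: 1/[A] = 1/[A]₀ + kt
Step 2: 1/[A] = 1/1.7 + 0.37 × 13
Step 3: 1/[A] = 0.5882 + 4.81 = 5.398
Step 4: [A] = 1/5.398 = 0.1852 M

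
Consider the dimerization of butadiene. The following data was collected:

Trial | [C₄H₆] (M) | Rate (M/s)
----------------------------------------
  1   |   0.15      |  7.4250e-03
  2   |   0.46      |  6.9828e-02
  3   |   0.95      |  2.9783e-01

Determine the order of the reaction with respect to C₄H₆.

second order (2)

Step 1: Compare trials to find order n where rate₂/rate₁ = ([C₄H₆]₂/[C₄H₆]₁)^n
Step 2: rate₂/rate₁ = 6.9828e-02/7.4250e-03 = 9.404
Step 3: [C₄H₆]₂/[C₄H₆]₁ = 0.46/0.15 = 3.067
Step 4: n = ln(9.404)/ln(3.067) = 2.00 ≈ 2
Step 5: The reaction is second order in C₄H₆.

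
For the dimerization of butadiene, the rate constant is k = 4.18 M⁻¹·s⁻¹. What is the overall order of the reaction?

second order (2)

Step 1: The units of k for an nth-order reaction are (concentration)^(1-n)·(time)⁻¹.
Step 2: Here k has units M⁻¹·s⁻¹, so the concentration exponent is -1.
Step 3: 1 - n = -1 ⇒ n = 2. The reaction is second order.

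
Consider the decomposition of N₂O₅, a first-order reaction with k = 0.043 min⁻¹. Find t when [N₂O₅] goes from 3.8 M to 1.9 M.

16.12 min

Step 1: For first-order: t = ln([N₂O₅]₀/[N₂O₅])/k
Step 2: t = ln(3.8/1.9)/0.043
Step 3: t = ln(2)/0.043
Step 4: t = 0.6931/0.043 = 16.12 min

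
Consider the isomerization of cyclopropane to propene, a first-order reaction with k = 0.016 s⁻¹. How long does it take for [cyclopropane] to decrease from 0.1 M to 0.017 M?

110.7 s

Step 1: For first-order: t = ln([cyclopropane]₀/[cyclopropane])/k
Step 2: t = ln(0.1/0.017)/0.016
Step 3: t = ln(5.882)/0.016
Step 4: t = 1.772/0.016 = 110.7 s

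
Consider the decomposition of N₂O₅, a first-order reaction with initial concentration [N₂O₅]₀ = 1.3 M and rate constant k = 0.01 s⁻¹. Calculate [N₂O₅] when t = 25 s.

1.012 M

Step 1: For a first-order reaction: [N₂O₅] = [N₂O₅]₀ × e^(-kt)
Step 2: [N₂O₅] = 1.3 × e^(-0.01 × 25)
Step 3: [N₂O₅] = 1.3 × e^(-0.25)
Step 4: [N₂O₅] = 1.3 × 0.778801 = 1.012 M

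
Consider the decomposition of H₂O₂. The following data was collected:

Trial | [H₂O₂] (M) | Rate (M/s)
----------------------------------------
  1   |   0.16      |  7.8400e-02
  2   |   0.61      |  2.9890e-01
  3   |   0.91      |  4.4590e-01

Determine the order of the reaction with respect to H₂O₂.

first order (1)

Step 1: Compare trials to find order n where rate₂/rate₁ = ([H₂O₂]₂/[H₂O₂]₁)^n
Step 2: rate₂/rate₁ = 2.9890e-01/7.8400e-02 = 3.812
Step 3: [H₂O₂]₂/[H₂O₂]₁ = 0.61/0.16 = 3.812
Step 4: n = ln(3.812)/ln(3.812) = 1.00 ≈ 1
Step 5: The reaction is first order in H₂O₂.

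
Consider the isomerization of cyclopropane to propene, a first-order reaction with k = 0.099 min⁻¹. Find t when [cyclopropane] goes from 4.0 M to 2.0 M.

7.001 min

Step 1: For first-order: t = ln([cyclopropane]₀/[cyclopropane])/k
Step 2: t = ln(4.0/2.0)/0.099
Step 3: t = ln(2)/0.099
Step 4: t = 0.6931/0.099 = 7.001 min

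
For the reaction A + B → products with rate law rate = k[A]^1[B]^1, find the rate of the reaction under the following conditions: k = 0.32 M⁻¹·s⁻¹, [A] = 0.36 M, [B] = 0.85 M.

0.09792 M/s

Step 1: The rate law is rate = k[A]^1[B]^1
Step 2: Substitute: rate = 0.32 × (0.36)^1 × (0.85)^1
Step 3: rate = 0.32 × 0.36 × 0.85 = 0.09792 M/s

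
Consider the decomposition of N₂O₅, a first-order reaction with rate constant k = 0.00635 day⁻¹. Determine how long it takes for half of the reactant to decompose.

109.2 day

Step 1: For a first-order reaction, t₁/₂ = ln(2)/k
Step 2: t₁/₂ = ln(2)/0.00635
Step 3: t₁/₂ = 0.6931/0.00635 = 109.2 day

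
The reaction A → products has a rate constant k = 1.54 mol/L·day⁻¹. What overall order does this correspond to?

zeroth order (0)

Step 1: The units of k for an nth-order reaction are (concentration)^(1-n)·(time)⁻¹.
Step 2: Here k has units mol/L·day⁻¹, so the concentration exponent is 1.
Step 3: 1 - n = 1 ⇒ n = 0. The reaction is zeroth order.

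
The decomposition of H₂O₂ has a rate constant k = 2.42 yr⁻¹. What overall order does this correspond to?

first order (1)

Step 1: The units of k for an nth-order reaction are (concentration)^(1-n)·(time)⁻¹.
Step 2: Here k has units yr⁻¹, so the concentration exponent is 0.
Step 3: 1 - n = 0 ⇒ n = 1. The reaction is first order.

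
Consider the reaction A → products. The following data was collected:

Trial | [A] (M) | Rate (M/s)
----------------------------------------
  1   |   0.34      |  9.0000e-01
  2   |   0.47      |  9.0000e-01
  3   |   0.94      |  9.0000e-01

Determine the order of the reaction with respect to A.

zeroth order (0)

Step 1: Compare trials - when concentration changes, rate stays constant.
Step 2: rate₂/rate₁ = 9.0000e-01/9.0000e-01 = 1
Step 3: [A]₂/[A]₁ = 0.47/0.34 = 1.382
Step 4: Since rate ratio ≈ (conc ratio)^0, the reaction is zeroth order.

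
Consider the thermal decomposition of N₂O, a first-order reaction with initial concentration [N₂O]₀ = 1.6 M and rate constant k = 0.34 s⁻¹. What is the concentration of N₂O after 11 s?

0.03801 M

Step 1: For a first-order reaction: [N₂O] = [N₂O]₀ × e^(-kt)
Step 2: [N₂O] = 1.6 × e^(-0.34 × 11)
Step 3: [N₂O] = 1.6 × e^(-3.74)
Step 4: [N₂O] = 1.6 × 0.0237541 = 0.03801 M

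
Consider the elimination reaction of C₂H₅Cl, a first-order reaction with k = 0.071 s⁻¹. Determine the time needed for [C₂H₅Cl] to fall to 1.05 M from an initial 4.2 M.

19.53 s

Step 1: For first-order: t = ln([C₂H₅Cl]₀/[C₂H₅Cl])/k
Step 2: t = ln(4.2/1.05)/0.071
Step 3: t = ln(4)/0.071
Step 4: t = 1.386/0.071 = 19.53 s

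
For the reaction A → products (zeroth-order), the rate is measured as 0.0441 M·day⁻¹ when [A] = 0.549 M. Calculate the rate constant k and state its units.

0.0441 M·day⁻¹

Step 1: For a zeroth-order reaction, rate = k (independent of concentration).
Step 2: k = rate = 0.0441 M·day⁻¹.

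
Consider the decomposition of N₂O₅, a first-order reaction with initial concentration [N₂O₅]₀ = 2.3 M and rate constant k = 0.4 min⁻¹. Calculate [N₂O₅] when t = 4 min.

0.4644 M

Step 1: For a first-order reaction: [N₂O₅] = [N₂O₅]₀ × e^(-kt)
Step 2: [N₂O₅] = 2.3 × e^(-0.4 × 4)
Step 3: [N₂O₅] = 2.3 × e^(-1.6)
Step 4: [N₂O₅] = 2.3 × 0.201897 = 0.4644 M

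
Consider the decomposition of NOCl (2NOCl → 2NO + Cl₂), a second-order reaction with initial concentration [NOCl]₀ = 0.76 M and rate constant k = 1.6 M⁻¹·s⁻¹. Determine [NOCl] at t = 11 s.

0.05287 M

Step 1: For a second-order reaction: 1/[NOCl] = 1/[NOCl]₀ + kt
Step 2: 1/[NOCl] = 1/0.76 + 1.6 × 11
Step 3: 1/[NOCl] = 1.316 + 17.6 = 18.92
Step 4: [NOCl] = 1/18.92 = 0.05287 M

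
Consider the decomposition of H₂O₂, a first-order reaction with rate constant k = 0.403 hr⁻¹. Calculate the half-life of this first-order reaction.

1.72 hr

Step 1: For a first-order reaction, t₁/₂ = ln(2)/k
Step 2: t₁/₂ = ln(2)/0.403
Step 3: t₁/₂ = 0.6931/0.403 = 1.72 hr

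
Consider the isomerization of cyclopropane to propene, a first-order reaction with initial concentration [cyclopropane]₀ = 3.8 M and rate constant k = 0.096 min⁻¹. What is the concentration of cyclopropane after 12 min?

1.201 M

Step 1: For a first-order reaction: [cyclopropane] = [cyclopropane]₀ × e^(-kt)
Step 2: [cyclopropane] = 3.8 × e^(-0.096 × 12)
Step 3: [cyclopropane] = 3.8 × e^(-1.152)
Step 4: [cyclopropane] = 3.8 × 0.316004 = 1.201 M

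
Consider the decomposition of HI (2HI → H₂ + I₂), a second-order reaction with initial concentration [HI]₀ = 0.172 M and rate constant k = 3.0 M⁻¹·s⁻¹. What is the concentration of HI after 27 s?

0.01152 M

Step 1: For a second-order reaction: 1/[HI] = 1/[HI]₀ + kt
Step 2: 1/[HI] = 1/0.172 + 3.0 × 27
Step 3: 1/[HI] = 5.814 + 81 = 86.81
Step 4: [HI] = 1/86.81 = 0.01152 M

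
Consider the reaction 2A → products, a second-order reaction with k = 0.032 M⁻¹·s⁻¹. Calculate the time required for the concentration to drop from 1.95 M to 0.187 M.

151.1 s

Step 1: For second-order: t = (1/[A] - 1/[A]₀)/k
Step 2: t = (1/0.187 - 1/1.95)/0.032
Step 3: t = (5.348 - 0.5128)/0.032
Step 4: t = 4.835/0.032 = 151.1 s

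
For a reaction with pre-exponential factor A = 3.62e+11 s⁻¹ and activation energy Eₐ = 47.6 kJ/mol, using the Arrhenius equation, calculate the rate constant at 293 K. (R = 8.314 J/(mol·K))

1.18e+03 s⁻¹

Step 1: Use the Arrhenius equation: k = A × exp(-Eₐ/RT)
Step 2: Convert Eₐ to J/mol: 47.6 kJ/mol = 47600 J/mol
Step 3: Calculate the exponent: -Eₐ/(RT) = -47600/(8.314 × 293) = -19.54021
Step 4: k = 3.62e+11 × exp(-19.54021)
Step 5: k = 3.62e+11 × 3.26433e-09 = 1.1817e+03 s⁻¹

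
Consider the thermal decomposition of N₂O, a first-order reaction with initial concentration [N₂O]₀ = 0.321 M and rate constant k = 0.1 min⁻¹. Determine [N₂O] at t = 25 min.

0.02635 M

Step 1: For a first-order reaction: [N₂O] = [N₂O]₀ × e^(-kt)
Step 2: [N₂O] = 0.321 × e^(-0.1 × 25)
Step 3: [N₂O] = 0.321 × e^(-2.5)
Step 4: [N₂O] = 0.321 × 0.082085 = 0.02635 M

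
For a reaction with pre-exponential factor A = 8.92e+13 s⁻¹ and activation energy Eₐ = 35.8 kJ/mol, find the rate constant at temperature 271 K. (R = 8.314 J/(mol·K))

1.12e+07 s⁻¹

Step 1: Use the Arrhenius equation: k = A × exp(-Eₐ/RT)
Step 2: Convert Eₐ to J/mol: 35.8 kJ/mol = 35800 J/mol
Step 3: Calculate the exponent: -Eₐ/(RT) = -35800/(8.314 × 271) = -15.88926
Step 4: k = 8.92e+13 × exp(-15.88926)
Step 5: k = 8.92e+13 × 1.25714e-07 = 1.1214e+07 s⁻¹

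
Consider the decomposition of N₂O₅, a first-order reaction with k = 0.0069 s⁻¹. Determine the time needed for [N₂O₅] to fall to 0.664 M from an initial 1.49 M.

117.1 s

Step 1: For first-order: t = ln([N₂O₅]₀/[N₂O₅])/k
Step 2: t = ln(1.49/0.664)/0.0069
Step 3: t = ln(2.244)/0.0069
Step 4: t = 0.8082/0.0069 = 117.1 s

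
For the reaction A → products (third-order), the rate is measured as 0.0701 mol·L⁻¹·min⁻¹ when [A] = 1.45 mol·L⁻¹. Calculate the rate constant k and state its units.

0.02299 (mol·L⁻¹)⁻²·min⁻¹

Step 1: rate = k[A]^3, so k = rate / [A]^3.
Step 2: k = 0.0701 / (1.45)^3 = 0.0701 / 3.049.
Step 3: k = 0.02299 (mol·L⁻¹)⁻²·min⁻¹.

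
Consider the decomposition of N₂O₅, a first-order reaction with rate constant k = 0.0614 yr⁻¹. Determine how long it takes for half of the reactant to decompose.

11.29 yr

Step 1: For a first-order reaction, t₁/₂ = ln(2)/k
Step 2: t₁/₂ = ln(2)/0.0614
Step 3: t₁/₂ = 0.6931/0.0614 = 11.29 yr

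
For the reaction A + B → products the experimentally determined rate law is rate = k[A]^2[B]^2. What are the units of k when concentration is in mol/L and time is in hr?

(mol/L)⁻³·hr⁻¹

Step 1: Overall order = 2 + 2 = 4.
Step 2: rate has units mol/L·hr⁻¹; [A]^2[B]^2 has units (mol/L)^4.
Step 3: k = rate/([A]^2[B]^2), so units of k = (mol/L)^(1-4)·hr⁻¹ = (mol/L)⁻³·hr⁻¹.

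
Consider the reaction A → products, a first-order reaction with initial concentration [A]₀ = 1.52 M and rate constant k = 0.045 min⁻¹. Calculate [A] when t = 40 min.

0.2513 M

Step 1: For a first-order reaction: [A] = [A]₀ × e^(-kt)
Step 2: [A] = 1.52 × e^(-0.045 × 40)
Step 3: [A] = 1.52 × e^(-1.8)
Step 4: [A] = 1.52 × 0.165299 = 0.2513 M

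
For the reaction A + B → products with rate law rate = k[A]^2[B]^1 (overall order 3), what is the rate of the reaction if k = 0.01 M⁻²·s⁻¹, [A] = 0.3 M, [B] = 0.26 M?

0.000234 M/s

Step 1: The rate law is rate = k[A]^2[B]^1, overall order = 2+1 = 3
Step 2: Substitute values: rate = 0.01 × (0.3)^2 × (0.26)^1
Step 3: rate = 0.01 × 0.09 × 0.26 = 0.000234 M/s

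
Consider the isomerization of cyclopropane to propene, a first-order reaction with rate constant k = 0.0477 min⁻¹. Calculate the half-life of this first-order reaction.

14.53 min

Step 1: For a first-order reaction, t₁/₂ = ln(2)/k
Step 2: t₁/₂ = ln(2)/0.0477
Step 3: t₁/₂ = 0.6931/0.0477 = 14.53 min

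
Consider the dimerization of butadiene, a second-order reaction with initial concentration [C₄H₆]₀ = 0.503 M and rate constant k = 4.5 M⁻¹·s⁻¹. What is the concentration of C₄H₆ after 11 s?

0.01942 M

Step 1: For a second-order reaction: 1/[C₄H₆] = 1/[C₄H₆]₀ + kt
Step 2: 1/[C₄H₆] = 1/0.503 + 4.5 × 11
Step 3: 1/[C₄H₆] = 1.988 + 49.5 = 51.49
Step 4: [C₄H₆] = 1/51.49 = 0.01942 M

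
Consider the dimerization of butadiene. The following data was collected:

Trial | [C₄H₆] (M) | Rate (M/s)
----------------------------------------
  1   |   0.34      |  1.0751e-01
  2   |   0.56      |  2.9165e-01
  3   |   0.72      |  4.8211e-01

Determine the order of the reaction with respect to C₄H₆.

second order (2)

Step 1: Compare trials to find order n where rate₂/rate₁ = ([C₄H₆]₂/[C₄H₆]₁)^n
Step 2: rate₂/rate₁ = 2.9165e-01/1.0751e-01 = 2.713
Step 3: [C₄H₆]₂/[C₄H₆]₁ = 0.56/0.34 = 1.647
Step 4: n = ln(2.713)/ln(1.647) = 2.00 ≈ 2
Step 5: The reaction is second order in C₄H₆.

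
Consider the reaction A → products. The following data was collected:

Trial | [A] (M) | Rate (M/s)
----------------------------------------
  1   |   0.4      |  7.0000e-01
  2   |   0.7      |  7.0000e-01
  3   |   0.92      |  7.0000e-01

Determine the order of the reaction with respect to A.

zeroth order (0)

Step 1: Compare trials - when concentration changes, rate stays constant.
Step 2: rate₂/rate₁ = 7.0000e-01/7.0000e-01 = 1
Step 3: [A]₂/[A]₁ = 0.7/0.4 = 1.75
Step 4: Since rate ratio ≈ (conc ratio)^0, the reaction is zeroth order.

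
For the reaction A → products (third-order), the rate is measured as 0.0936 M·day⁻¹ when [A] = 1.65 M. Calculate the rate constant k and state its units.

0.02084 M⁻²·day⁻¹

Step 1: rate = k[A]^3, so k = rate / [A]^3.
Step 2: k = 0.0936 / (1.65)^3 = 0.0936 / 4.492.
Step 3: k = 0.02084 M⁻²·day⁻¹.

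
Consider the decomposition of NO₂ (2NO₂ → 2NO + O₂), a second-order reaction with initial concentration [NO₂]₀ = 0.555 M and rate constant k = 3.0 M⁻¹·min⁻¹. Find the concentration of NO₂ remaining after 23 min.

0.01412 M

Step 1: For a second-order reaction: 1/[NO₂] = 1/[NO₂]₀ + kt
Step 2: 1/[NO₂] = 1/0.555 + 3.0 × 23
Step 3: 1/[NO₂] = 1.802 + 69 = 70.8
Step 4: [NO₂] = 1/70.8 = 0.01412 M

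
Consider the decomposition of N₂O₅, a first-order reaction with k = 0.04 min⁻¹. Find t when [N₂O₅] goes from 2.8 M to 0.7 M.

34.66 min

Step 1: For first-order: t = ln([N₂O₅]₀/[N₂O₅])/k
Step 2: t = ln(2.8/0.7)/0.04
Step 3: t = ln(4)/0.04
Step 4: t = 1.386/0.04 = 34.66 min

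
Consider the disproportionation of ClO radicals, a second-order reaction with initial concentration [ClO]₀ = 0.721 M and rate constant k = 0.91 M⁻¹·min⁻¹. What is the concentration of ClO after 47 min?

0.02265 M

Step 1: For a second-order reaction: 1/[ClO] = 1/[ClO]₀ + kt
Step 2: 1/[ClO] = 1/0.721 + 0.91 × 47
Step 3: 1/[ClO] = 1.387 + 42.77 = 44.16
Step 4: [ClO] = 1/44.16 = 0.02265 M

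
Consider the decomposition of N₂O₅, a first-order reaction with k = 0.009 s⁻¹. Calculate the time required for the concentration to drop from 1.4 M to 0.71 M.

75.44 s

Step 1: For first-order: t = ln([N₂O₅]₀/[N₂O₅])/k
Step 2: t = ln(1.4/0.71)/0.009
Step 3: t = ln(1.972)/0.009
Step 4: t = 0.679/0.009 = 75.44 s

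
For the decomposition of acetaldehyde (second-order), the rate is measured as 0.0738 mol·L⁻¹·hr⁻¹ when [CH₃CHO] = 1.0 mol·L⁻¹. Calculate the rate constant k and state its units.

0.0738 (mol·L⁻¹)⁻¹·hr⁻¹

Step 1: rate = k[CH₃CHO]^2, so k = rate / [CH₃CHO]^2.
Step 2: k = 0.0738 / (1.0)^2 = 0.0738 / 1.
Step 3: k = 0.0738 (mol·L⁻¹)⁻¹·hr⁻¹.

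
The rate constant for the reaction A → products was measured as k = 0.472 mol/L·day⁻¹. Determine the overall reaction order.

zeroth order (0)

Step 1: The units of k for an nth-order reaction are (concentration)^(1-n)·(time)⁻¹.
Step 2: Here k has units mol/L·day⁻¹, so the concentration exponent is 1.
Step 3: 1 - n = 1 ⇒ n = 0. The reaction is zeroth order.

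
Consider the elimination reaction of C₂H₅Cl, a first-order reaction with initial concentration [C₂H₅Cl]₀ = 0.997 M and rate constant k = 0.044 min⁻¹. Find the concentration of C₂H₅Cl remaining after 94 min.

0.01594 M

Step 1: For a first-order reaction: [C₂H₅Cl] = [C₂H₅Cl]₀ × e^(-kt)
Step 2: [C₂H₅Cl] = 0.997 × e^(-0.044 × 94)
Step 3: [C₂H₅Cl] = 0.997 × e^(-4.136)
Step 4: [C₂H₅Cl] = 0.997 × 0.0159867 = 0.01594 M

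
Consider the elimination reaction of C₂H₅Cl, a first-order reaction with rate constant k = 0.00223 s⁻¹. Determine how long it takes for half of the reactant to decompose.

310.8 s

Step 1: For a first-order reaction, t₁/₂ = ln(2)/k
Step 2: t₁/₂ = ln(2)/0.00223
Step 3: t₁/₂ = 0.6931/0.00223 = 310.8 s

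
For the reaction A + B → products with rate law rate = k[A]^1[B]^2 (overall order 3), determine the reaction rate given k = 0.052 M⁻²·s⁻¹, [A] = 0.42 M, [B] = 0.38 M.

0.003154 M/s

Step 1: The rate law is rate = k[A]^1[B]^2, overall order = 1+2 = 3
Step 2: Substitute values: rate = 0.052 × (0.42)^1 × (0.38)^2
Step 3: rate = 0.052 × 0.42 × 0.1444 = 0.0031537 M/s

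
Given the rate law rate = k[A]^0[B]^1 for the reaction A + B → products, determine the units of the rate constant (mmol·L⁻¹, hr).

hr⁻¹

Step 1: Overall order = 0 + 1 = 1.
Step 2: rate has units mmol·L⁻¹·hr⁻¹; [A]^0[B]^1 has units (mmol·L⁻¹)^1.
Step 3: k = rate/([A]^0[B]^1), so units of k = (mmol·L⁻¹)^(1-1)·hr⁻¹ = hr⁻¹.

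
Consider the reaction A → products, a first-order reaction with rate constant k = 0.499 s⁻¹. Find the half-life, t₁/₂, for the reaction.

1.389 s

Step 1: For a first-order reaction, t₁/₂ = ln(2)/k
Step 2: t₁/₂ = ln(2)/0.499
Step 3: t₁/₂ = 0.6931/0.499 = 1.389 s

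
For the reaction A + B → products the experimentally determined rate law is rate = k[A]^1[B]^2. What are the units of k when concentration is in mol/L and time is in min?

(mol/L)⁻²·min⁻¹

Step 1: Overall order = 1 + 2 = 3.
Step 2: rate has units mol/L·min⁻¹; [A]^1[B]^2 has units (mol/L)^3.
Step 3: k = rate/([A]^1[B]^2), so units of k = (mol/L)^(1-3)·min⁻¹ = (mol/L)⁻²·min⁻¹.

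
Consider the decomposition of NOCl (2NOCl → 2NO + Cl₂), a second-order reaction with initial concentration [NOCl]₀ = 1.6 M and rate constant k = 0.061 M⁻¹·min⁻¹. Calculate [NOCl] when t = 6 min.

1.009 M

Step 1: For a second-order reaction: 1/[NOCl] = 1/[NOCl]₀ + kt
Step 2: 1/[NOCl] = 1/1.6 + 0.061 × 6
Step 3: 1/[NOCl] = 0.625 + 0.366 = 0.991
Step 4: [NOCl] = 1/0.991 = 1.009 M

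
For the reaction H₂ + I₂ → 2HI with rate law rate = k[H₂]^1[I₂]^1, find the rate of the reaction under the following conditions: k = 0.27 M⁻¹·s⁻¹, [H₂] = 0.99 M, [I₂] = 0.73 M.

0.1951 M/s

Step 1: The rate law is rate = k[H₂]^1[I₂]^1
Step 2: Substitute: rate = 0.27 × (0.99)^1 × (0.73)^1
Step 3: rate = 0.27 × 0.99 × 0.73 = 0.195129 M/s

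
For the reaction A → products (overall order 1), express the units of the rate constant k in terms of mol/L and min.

min⁻¹

Step 1: For overall order n, rate = k × (concentration)^n.
Step 2: Rate has units mol/L·min⁻¹; concentration term has units (mol/L)^1.
Step 3: k = rate / (concentration)^n, so units of k = (mol/L)^(1-1)·min⁻¹ = min⁻¹.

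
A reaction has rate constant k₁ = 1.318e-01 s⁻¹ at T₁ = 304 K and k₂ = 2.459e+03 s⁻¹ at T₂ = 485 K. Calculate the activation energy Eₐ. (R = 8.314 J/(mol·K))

66.6 kJ/mol

Step 1: Use the two-temperature Arrhenius form: ln(k₂/k₁) = -Eₐ/R × (1/T₂ - 1/T₁)
Step 2: ln(k₂/k₁) = ln(2.459e+03/1.318e-01) = ln(18657.1) = 9.83398
Step 3: 1/T₂ - 1/T₁ = 1/485 - 1/304 = -1.227618e-03 K⁻¹
Step 4: Eₐ = -R × ln(k₂/k₁) / (1/T₂ - 1/T₁) = -8.314 × 9.83398 / -1.227618e-03
Step 5: Eₐ = 6.6600e+04 J/mol = 66.6 kJ/mol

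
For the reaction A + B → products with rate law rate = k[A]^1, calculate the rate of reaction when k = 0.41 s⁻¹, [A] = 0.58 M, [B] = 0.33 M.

0.2378 M/s

Step 1: The rate law is rate = k[A]^1
Step 2: Note that the rate does not depend on [B] (zero order in B).
Step 3: rate = 0.41 × (0.58)^1 = 0.2378 M/s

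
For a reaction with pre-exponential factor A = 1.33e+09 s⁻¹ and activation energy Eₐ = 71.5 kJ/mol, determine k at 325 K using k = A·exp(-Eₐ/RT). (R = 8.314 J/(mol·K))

4.28e-03 s⁻¹

Step 1: Use the Arrhenius equation: k = A × exp(-Eₐ/RT)
Step 2: Convert Eₐ to J/mol: 71.5 kJ/mol = 71500 J/mol
Step 3: Calculate the exponent: -Eₐ/(RT) = -71500/(8.314 × 325) = -26.46139
Step 4: k = 1.33e+09 × exp(-26.46139)
Step 5: k = 1.33e+09 × 3.22080e-12 = 4.2837e-03 s⁻¹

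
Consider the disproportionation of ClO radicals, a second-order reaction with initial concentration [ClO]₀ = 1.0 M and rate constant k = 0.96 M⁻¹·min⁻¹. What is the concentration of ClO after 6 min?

0.1479 M

Step 1: For a second-order reaction: 1/[ClO] = 1/[ClO]₀ + kt
Step 2: 1/[ClO] = 1/1.0 + 0.96 × 6
Step 3: 1/[ClO] = 1 + 5.76 = 6.76
Step 4: [ClO] = 1/6.76 = 0.1479 M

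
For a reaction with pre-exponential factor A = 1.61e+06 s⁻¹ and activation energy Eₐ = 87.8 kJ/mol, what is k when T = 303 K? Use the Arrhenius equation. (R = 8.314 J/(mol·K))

1.18e-09 s⁻¹

Step 1: Use the Arrhenius equation: k = A × exp(-Eₐ/RT)
Step 2: Convert Eₐ to J/mol: 87.8 kJ/mol = 87800 J/mol
Step 3: Calculate the exponent: -Eₐ/(RT) = -87800/(8.314 × 303) = -34.85314
Step 4: k = 1.61e+06 × exp(-34.85314)
Step 5: k = 1.61e+06 × 7.30253e-16 = 1.1757e-09 s⁻¹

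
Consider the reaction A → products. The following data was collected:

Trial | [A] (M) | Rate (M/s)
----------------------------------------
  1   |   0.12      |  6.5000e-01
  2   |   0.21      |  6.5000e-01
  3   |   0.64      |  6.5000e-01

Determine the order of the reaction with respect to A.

zeroth order (0)

Step 1: Compare trials - when concentration changes, rate stays constant.
Step 2: rate₂/rate₁ = 6.5000e-01/6.5000e-01 = 1
Step 3: [A]₂/[A]₁ = 0.21/0.12 = 1.75
Step 4: Since rate ratio ≈ (conc ratio)^0, the reaction is zeroth order.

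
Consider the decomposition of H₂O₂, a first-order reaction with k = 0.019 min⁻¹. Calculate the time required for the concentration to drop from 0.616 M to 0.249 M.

47.67 min

Step 1: For first-order: t = ln([H₂O₂]₀/[H₂O₂])/k
Step 2: t = ln(0.616/0.249)/0.019
Step 3: t = ln(2.474)/0.019
Step 4: t = 0.9058/0.019 = 47.67 min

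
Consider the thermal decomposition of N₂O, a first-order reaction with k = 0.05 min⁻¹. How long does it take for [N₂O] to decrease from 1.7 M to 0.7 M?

17.75 min

Step 1: For first-order: t = ln([N₂O]₀/[N₂O])/k
Step 2: t = ln(1.7/0.7)/0.05
Step 3: t = ln(2.429)/0.05
Step 4: t = 0.8873/0.05 = 17.75 min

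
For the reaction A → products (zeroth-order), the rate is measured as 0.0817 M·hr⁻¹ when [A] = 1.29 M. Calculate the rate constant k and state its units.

0.0817 M·hr⁻¹

Step 1: For a zeroth-order reaction, rate = k (independent of concentration).
Step 2: k = rate = 0.0817 M·hr⁻¹.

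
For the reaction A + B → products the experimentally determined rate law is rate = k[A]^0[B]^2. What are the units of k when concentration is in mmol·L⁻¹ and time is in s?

(mmol·L⁻¹)⁻¹·s⁻¹

Step 1: Overall order = 0 + 2 = 2.
Step 2: rate has units mmol·L⁻¹·s⁻¹; [A]^0[B]^2 has units (mmol·L⁻¹)^2.
Step 3: k = rate/([A]^0[B]^2), so units of k = (mmol·L⁻¹)^(1-2)·s⁻¹ = (mmol·L⁻¹)⁻¹·s⁻¹.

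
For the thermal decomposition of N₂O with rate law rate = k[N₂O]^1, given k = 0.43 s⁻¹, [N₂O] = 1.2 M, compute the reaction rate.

0.516 M/s

Step 1: Identify the rate law: rate = k[N₂O]^1
Step 2: Substitute values: rate = 0.43 × (1.2)^1
Step 3: Calculate: rate = 0.43 × 1.2 = 0.516 M/s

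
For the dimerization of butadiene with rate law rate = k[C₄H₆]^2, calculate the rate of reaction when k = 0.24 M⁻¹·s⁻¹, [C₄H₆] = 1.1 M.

0.2904 M/s

Step 1: Identify the rate law: rate = k[C₄H₆]^2
Step 2: Substitute values: rate = 0.24 × (1.1)^2
Step 3: Calculate: rate = 0.24 × 1.21 = 0.2904 M/s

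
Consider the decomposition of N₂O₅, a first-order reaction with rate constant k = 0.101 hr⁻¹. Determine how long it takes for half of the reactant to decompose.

6.863 hr

Step 1: For a first-order reaction, t₁/₂ = ln(2)/k
Step 2: t₁/₂ = ln(2)/0.101
Step 3: t₁/₂ = 0.6931/0.101 = 6.863 hr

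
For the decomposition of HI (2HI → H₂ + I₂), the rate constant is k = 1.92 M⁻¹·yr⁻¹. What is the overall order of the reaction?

second order (2)

Step 1: The units of k for an nth-order reaction are (concentration)^(1-n)·(time)⁻¹.
Step 2: Here k has units M⁻¹·yr⁻¹, so the concentration exponent is -1.
Step 3: 1 - n = -1 ⇒ n = 2. The reaction is second order.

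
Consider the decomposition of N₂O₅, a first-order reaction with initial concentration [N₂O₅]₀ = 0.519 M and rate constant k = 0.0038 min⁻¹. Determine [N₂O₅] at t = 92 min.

0.3659 M

Step 1: For a first-order reaction: [N₂O₅] = [N₂O₅]₀ × e^(-kt)
Step 2: [N₂O₅] = 0.519 × e^(-0.0038 × 92)
Step 3: [N₂O₅] = 0.519 × e^(-0.3496)
Step 4: [N₂O₅] = 0.519 × 0.70497 = 0.3659 M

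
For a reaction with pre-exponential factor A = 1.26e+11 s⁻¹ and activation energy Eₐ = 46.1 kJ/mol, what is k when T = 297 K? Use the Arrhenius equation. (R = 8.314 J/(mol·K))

9.82e+02 s⁻¹

Step 1: Use the Arrhenius equation: k = A × exp(-Eₐ/RT)
Step 2: Convert Eₐ to J/mol: 46.1 kJ/mol = 46100 J/mol
Step 3: Calculate the exponent: -Eₐ/(RT) = -46100/(8.314 × 297) = -18.66958
Step 4: k = 1.26e+11 × exp(-18.66958)
Step 5: k = 1.26e+11 × 7.79659e-09 = 9.8237e+02 s⁻¹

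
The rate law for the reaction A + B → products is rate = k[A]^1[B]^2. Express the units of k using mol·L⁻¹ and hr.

(mol·L⁻¹)⁻²·hr⁻¹

Step 1: Overall order = 1 + 2 = 3.
Step 2: rate has units mol·L⁻¹·hr⁻¹; [A]^1[B]^2 has units (mol·L⁻¹)^3.
Step 3: k = rate/([A]^1[B]^2), so units of k = (mol·L⁻¹)^(1-3)·hr⁻¹ = (mol·L⁻¹)⁻²·hr⁻¹.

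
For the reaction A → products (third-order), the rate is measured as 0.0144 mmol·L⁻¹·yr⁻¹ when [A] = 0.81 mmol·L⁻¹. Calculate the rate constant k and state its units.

0.0271 (mmol·L⁻¹)⁻²·yr⁻¹

Step 1: rate = k[A]^3, so k = rate / [A]^3.
Step 2: k = 0.0144 / (0.81)^3 = 0.0144 / 0.5314.
Step 3: k = 0.0271 (mmol·L⁻¹)⁻²·yr⁻¹.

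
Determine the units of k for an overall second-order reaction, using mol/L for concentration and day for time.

(mol/L)⁻¹·day⁻¹

Step 1: For overall order n, rate = k × (concentration)^n.
Step 2: Rate has units mol/L·day⁻¹; concentration term has units (mol/L)^2.
Step 3: k = rate / (concentration)^n, so units of k = (mol/L)^(1-2)·day⁻¹ = (mol/L)⁻¹·day⁻¹.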